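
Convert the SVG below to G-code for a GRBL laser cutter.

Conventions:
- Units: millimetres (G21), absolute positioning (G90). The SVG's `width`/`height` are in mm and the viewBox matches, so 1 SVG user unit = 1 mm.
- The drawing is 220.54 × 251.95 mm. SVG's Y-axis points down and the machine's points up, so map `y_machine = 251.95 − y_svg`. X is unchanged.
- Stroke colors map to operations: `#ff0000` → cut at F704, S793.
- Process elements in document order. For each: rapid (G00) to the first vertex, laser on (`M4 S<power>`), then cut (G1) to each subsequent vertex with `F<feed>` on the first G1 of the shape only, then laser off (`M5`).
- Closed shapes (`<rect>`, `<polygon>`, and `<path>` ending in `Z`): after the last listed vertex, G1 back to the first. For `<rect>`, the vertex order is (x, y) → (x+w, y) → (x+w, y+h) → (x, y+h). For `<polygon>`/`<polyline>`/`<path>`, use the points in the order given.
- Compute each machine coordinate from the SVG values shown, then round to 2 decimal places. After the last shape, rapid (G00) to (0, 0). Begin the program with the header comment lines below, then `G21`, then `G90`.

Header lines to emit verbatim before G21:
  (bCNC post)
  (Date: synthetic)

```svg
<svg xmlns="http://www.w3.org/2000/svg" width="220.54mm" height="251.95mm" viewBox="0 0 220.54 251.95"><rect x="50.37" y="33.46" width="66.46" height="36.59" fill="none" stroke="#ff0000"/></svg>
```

(bCNC post)
(Date: synthetic)
G21
G90
G00 X50.37 Y218.49
M4 S793
G1 X116.83 Y218.49 F704
G1 X116.83 Y181.90
G1 X50.37 Y181.90
G1 X50.37 Y218.49
M5
G00 X0.00 Y0.00

1 u = 1 mm; y_m = 251.95 − y.

[1] `<rect>` rectangle, #ff0000→cut S793 F704: (50.37,218.49) → (116.83,218.49) → (116.83,181.90) → (50.37,181.90) → (50.37,218.49) (closed)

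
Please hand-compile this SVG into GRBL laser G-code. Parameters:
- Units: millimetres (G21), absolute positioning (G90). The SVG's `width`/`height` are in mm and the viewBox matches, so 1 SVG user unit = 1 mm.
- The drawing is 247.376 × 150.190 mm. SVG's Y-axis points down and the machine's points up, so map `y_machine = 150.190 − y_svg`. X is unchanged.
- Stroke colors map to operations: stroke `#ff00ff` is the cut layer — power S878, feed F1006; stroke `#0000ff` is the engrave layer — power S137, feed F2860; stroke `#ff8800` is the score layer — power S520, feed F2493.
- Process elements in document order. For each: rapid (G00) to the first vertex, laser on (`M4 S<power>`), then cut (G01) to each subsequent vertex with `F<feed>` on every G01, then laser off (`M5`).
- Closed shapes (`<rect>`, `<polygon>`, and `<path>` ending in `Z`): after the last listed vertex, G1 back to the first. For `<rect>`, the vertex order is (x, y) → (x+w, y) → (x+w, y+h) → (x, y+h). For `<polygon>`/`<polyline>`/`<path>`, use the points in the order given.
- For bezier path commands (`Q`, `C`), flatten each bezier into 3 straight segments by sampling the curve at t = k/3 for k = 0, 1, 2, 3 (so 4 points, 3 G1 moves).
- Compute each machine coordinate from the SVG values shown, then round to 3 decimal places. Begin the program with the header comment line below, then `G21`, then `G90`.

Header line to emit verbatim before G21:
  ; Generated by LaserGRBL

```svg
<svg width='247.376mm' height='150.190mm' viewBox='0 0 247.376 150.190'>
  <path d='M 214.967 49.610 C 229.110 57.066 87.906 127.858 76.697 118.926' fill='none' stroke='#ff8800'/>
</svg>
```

1 u = 1 mm; y_m = 150.190 − y.

[1] `<path>` cubic bezier, #ff8800→score S520 F2493: (214.967,100.580) → (187.896,77.311) → (120.669,43.608) → (76.697,31.264)

; Generated by LaserGRBL
G21
G90
G00 X214.967 Y100.580
M4 S520
G01 X187.896 Y77.311 F2493
G01 X120.669 Y43.608 F2493
G01 X76.697 Y31.264 F2493
M5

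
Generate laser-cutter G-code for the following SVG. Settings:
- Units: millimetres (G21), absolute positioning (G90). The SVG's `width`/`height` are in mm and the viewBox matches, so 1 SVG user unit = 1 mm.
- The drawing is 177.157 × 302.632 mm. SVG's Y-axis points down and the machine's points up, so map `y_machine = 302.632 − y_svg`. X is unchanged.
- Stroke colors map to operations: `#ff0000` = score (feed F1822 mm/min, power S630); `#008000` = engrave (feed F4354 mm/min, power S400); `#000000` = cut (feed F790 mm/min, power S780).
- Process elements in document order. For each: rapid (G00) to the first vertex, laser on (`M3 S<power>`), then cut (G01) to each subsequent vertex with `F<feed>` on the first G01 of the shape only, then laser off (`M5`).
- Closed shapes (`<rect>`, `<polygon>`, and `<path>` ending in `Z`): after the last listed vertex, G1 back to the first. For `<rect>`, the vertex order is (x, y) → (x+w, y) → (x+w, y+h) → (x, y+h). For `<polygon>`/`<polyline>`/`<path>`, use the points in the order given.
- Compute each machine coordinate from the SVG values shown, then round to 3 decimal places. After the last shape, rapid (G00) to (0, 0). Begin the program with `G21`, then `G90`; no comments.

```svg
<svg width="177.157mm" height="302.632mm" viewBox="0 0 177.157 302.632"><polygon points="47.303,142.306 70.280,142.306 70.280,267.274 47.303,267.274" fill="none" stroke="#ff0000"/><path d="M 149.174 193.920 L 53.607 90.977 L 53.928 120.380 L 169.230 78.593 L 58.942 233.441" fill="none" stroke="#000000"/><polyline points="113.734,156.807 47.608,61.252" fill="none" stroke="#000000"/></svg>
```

G21
G90
G00 X47.303 Y160.326
M3 S630
G01 X70.280 Y160.326 F1822
G01 X70.280 Y35.358
G01 X47.303 Y35.358
G01 X47.303 Y160.326
M5
G00 X149.174 Y108.712
M3 S780
G01 X53.607 Y211.655 F790
G01 X53.928 Y182.252
G01 X169.230 Y224.039
G01 X58.942 Y69.191
M5
G00 X113.734 Y145.825
M3 S780
G01 X47.608 Y241.380 F790
M5
G00 X0.000 Y0.000

1 u = 1 mm; y_m = 302.632 − y.

[1] `<polygon>` rectangle, #ff0000→score S630 F1822: (47.303,160.326) → (70.280,160.326) → (70.280,35.358) → (47.303,35.358) → (47.303,160.326) (closed)

[2] `<path>` open polyline, #000000→cut S780 F790: (149.174,108.712) → (53.607,211.655) → (53.928,182.252) → (169.230,224.039) → (58.942,69.191)

[3] `<polyline>` line segment, #000000→cut S780 F790: (113.734,145.825) → (47.608,241.380)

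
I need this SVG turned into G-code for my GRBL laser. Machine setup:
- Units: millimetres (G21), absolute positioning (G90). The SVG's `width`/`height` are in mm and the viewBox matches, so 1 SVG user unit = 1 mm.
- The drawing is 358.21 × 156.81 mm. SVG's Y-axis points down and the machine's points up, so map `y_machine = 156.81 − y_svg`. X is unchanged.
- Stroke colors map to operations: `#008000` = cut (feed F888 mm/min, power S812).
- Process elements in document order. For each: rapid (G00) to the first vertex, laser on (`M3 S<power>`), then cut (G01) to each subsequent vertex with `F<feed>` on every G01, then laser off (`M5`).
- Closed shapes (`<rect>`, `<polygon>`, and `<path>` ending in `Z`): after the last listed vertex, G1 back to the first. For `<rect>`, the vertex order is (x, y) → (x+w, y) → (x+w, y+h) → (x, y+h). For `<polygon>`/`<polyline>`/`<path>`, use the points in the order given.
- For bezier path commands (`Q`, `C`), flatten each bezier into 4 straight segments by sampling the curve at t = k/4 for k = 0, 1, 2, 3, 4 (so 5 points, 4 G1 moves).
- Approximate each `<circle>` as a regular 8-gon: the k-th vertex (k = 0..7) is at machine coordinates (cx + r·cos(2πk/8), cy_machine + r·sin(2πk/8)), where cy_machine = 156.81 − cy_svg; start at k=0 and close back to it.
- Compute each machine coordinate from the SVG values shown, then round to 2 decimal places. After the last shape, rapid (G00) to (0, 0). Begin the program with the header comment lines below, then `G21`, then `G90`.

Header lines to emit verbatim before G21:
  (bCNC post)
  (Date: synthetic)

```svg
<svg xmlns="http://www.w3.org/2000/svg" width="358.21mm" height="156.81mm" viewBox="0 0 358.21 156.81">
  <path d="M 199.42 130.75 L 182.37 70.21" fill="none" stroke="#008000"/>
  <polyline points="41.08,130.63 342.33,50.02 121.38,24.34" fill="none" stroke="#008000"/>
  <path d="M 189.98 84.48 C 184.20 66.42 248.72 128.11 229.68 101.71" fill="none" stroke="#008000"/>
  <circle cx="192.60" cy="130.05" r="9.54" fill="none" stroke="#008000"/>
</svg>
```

1 u = 1 mm; y_m = 156.81 − y.

[1] `<path>` line segment, #008000→cut S812 F888: (199.42,26.06) → (182.37,86.60)

[2] `<polyline>` open polyline, #008000→cut S812 F888: (41.08,26.18) → (342.33,106.79) → (121.38,132.47)

[3] `<path>` cubic bezier, #008000→cut S812 F888: (189.98,72.33) → (196.42,73.54) → (214.80,60.59) → (230.70,49.19) → (229.68,55.10)

[4] `<circle>` circle, #008000→cut S812 F888: (202.14,26.76) → (199.35,33.51) → (192.60,36.30) → (185.85,33.51) → (183.06,26.76) → (185.85,20.01) → (192.60,17.22) → (199.35,20.01) → (202.14,26.76) (closed)

(bCNC post)
(Date: synthetic)
G21
G90
G00 X199.42 Y26.06
M3 S812
G01 X182.37 Y86.60 F888
M5
G00 X41.08 Y26.18
M3 S812
G01 X342.33 Y106.79 F888
G01 X121.38 Y132.47 F888
M5
G00 X189.98 Y72.33
M3 S812
G01 X196.42 Y73.54 F888
G01 X214.80 Y60.59 F888
G01 X230.70 Y49.19 F888
G01 X229.68 Y55.10 F888
M5
G00 X202.14 Y26.76
M3 S812
G01 X199.35 Y33.51 F888
G01 X192.60 Y36.30 F888
G01 X185.85 Y33.51 F888
G01 X183.06 Y26.76 F888
G01 X185.85 Y20.01 F888
G01 X192.60 Y17.22 F888
G01 X199.35 Y20.01 F888
G01 X202.14 Y26.76 F888
M5
G00 X0.00 Y0.00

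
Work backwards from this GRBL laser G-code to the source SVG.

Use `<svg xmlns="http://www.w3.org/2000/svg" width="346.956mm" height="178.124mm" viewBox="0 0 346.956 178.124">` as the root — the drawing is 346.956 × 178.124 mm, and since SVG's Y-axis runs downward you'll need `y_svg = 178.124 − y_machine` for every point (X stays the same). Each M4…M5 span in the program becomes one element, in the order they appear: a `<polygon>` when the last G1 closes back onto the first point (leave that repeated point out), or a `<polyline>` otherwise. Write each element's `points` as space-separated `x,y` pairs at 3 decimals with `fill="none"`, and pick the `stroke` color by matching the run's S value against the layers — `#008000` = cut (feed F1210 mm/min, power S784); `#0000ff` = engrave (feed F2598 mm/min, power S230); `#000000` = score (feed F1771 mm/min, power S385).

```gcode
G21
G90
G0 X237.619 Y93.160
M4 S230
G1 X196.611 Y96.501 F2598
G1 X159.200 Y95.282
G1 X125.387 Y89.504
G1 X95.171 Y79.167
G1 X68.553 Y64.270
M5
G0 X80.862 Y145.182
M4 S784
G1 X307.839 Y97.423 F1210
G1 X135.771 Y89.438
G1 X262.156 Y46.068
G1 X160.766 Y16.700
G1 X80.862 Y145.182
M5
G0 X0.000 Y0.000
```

Each laser-on run becomes one SVG element. Flip Y back into SVG space with y_svg = 178.124 − y_machine.

Run 1: the run's S230 means `#0000ff` (engrave). The run is open, so emit a `<polyline>` with points (Y-flipped): 237.619,84.964 196.611,81.623 159.200,82.842 125.387,88.620 95.171,98.957 68.553,113.854.

Run 2: the run's S784 means `#008000` (cut). The run returns to its start, so emit a `<polygon>` with points (Y-flipped): 80.862,32.942 307.839,80.701 135.771,88.686 262.156,132.056 160.766,161.424.

<svg xmlns="http://www.w3.org/2000/svg" width="346.956mm" height="178.124mm" viewBox="0 0 346.956 178.124">
  <polyline points="237.619,84.964 196.611,81.623 159.200,82.842 125.387,88.620 95.171,98.957 68.553,113.854" fill="none" stroke="#0000ff"/>
  <polygon points="80.862,32.942 307.839,80.701 135.771,88.686 262.156,132.056 160.766,161.424" fill="none" stroke="#008000"/>
</svg>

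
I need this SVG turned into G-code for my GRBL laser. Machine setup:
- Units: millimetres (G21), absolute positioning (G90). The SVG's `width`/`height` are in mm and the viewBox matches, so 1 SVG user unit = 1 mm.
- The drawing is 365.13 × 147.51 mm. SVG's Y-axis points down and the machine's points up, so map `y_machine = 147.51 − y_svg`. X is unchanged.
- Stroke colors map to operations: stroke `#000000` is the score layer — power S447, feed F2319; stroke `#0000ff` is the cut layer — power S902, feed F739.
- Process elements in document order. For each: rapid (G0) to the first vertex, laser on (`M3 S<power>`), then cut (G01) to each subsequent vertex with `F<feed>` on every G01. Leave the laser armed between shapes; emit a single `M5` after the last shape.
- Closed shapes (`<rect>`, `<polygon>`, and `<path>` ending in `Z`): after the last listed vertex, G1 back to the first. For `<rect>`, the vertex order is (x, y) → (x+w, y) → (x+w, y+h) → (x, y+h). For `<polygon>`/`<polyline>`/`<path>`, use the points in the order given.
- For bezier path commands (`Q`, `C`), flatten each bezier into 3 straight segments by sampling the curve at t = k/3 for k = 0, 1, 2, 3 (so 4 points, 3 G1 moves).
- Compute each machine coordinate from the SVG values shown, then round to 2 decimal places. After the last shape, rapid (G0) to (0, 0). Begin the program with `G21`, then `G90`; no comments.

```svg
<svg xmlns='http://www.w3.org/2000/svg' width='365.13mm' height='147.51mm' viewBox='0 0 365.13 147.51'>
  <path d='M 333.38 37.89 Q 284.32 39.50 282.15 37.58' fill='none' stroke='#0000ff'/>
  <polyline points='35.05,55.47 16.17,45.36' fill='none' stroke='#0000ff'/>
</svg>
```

G21
G90
G0 X333.38 Y109.62
M3 S902
G01 X305.88 Y108.94 F739
G01 X288.81 Y109.04 F739
G01 X282.15 Y109.93 F739
G0 X35.05 Y92.04
M3 S902
G01 X16.17 Y102.15 F739
M5
G0 X0.00 Y0.00

viewBox `0 0 365.13 147.51` with mm width/height → 1 unit = 1 mm. Flip: y_m = 147.51 − y_svg.

**Shape 1** — `<path>` quadratic bezier, stroke `#0000ff` → cut (S902, F739). Control points (SVG): P0=(333.38,37.89), P1=(284.32,39.50), P2=(282.15,37.58); sampled at t=k/3. Machine vertices: (333.38,109.62) → (305.88,108.94) → (288.81,109.04) → (282.15,109.93). Open path.

**Shape 2** — `<polyline>` line segment, stroke `#0000ff` → cut (S902, F739). Machine vertices: (35.05,92.04) → (16.17,102.15). Open path.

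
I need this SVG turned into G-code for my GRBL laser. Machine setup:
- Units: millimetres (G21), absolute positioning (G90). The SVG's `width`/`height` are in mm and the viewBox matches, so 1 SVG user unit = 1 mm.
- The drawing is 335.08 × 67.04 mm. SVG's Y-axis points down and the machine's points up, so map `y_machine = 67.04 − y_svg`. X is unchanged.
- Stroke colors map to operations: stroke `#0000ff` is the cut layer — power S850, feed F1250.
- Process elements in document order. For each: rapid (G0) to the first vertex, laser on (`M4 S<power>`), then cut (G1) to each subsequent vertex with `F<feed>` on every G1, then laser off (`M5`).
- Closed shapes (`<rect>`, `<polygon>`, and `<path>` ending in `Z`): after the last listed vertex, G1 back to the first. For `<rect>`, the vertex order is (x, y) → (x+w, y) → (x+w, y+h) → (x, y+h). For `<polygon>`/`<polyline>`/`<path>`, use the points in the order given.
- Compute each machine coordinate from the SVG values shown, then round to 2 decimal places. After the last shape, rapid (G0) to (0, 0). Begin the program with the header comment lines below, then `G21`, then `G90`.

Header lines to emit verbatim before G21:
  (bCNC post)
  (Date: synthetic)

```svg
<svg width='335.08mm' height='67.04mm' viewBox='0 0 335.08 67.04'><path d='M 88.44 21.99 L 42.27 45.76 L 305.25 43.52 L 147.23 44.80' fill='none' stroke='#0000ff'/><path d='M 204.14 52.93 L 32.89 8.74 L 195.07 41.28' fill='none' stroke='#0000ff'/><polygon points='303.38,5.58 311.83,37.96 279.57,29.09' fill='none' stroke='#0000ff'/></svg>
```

(bCNC post)
(Date: synthetic)
G21
G90
G0 X88.44 Y45.05
M4 S850
G1 X42.27 Y21.28 F1250
G1 X305.25 Y23.52 F1250
G1 X147.23 Y22.24 F1250
M5
G0 X204.14 Y14.11
M4 S850
G1 X32.89 Y58.30 F1250
G1 X195.07 Y25.76 F1250
M5
G0 X303.38 Y61.46
M4 S850
G1 X311.83 Y29.08 F1250
G1 X279.57 Y37.95 F1250
G1 X303.38 Y61.46 F1250
M5
G0 X0.00 Y0.00

1 u = 1 mm; y_m = 67.04 − y.

[1] `<path>` open polyline, #0000ff→cut S850 F1250: (88.44,45.05) → (42.27,21.28) → (305.25,23.52) → (147.23,22.24)

[2] `<path>` open polyline, #0000ff→cut S850 F1250: (204.14,14.11) → (32.89,58.30) → (195.07,25.76)

[3] `<polygon>` regular polygon, #0000ff→cut S850 F1250: (303.38,61.46) → (311.83,29.08) → (279.57,37.95) → (303.38,61.46) (closed)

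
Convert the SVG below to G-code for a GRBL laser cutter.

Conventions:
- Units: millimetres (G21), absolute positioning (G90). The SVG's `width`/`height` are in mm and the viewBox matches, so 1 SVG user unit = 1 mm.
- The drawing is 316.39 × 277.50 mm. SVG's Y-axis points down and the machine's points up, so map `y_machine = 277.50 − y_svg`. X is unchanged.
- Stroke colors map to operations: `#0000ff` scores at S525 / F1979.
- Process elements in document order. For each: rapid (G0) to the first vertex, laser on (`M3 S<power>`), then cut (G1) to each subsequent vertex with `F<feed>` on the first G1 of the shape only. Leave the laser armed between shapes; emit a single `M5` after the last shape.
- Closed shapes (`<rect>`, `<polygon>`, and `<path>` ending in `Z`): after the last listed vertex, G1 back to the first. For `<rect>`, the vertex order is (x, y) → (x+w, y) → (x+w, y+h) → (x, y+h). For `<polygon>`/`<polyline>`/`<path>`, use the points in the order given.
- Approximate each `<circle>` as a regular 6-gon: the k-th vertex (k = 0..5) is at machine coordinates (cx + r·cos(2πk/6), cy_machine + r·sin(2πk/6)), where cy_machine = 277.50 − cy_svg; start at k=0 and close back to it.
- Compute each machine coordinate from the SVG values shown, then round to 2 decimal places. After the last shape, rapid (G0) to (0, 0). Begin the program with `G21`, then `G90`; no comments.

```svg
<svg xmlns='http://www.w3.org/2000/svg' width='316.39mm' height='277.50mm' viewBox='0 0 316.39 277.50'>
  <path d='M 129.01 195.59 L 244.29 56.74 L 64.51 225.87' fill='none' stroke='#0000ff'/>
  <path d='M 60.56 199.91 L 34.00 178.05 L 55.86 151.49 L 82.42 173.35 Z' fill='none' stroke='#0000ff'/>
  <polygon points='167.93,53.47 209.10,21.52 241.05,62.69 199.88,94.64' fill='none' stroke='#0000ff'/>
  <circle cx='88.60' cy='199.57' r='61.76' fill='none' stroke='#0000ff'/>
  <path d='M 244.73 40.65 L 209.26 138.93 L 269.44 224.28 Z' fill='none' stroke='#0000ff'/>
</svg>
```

G21
G90
G0 X129.01 Y81.91
M3 S525
G1 X244.29 Y220.76 F1979
G1 X64.51 Y51.63
G0 X60.56 Y77.59
M3 S525
G1 X34.00 Y99.45 F1979
G1 X55.86 Y126.01
G1 X82.42 Y104.15
G1 X60.56 Y77.59
G0 X167.93 Y224.03
M3 S525
G1 X209.10 Y255.98 F1979
G1 X241.05 Y214.81
G1 X199.88 Y182.86
G1 X167.93 Y224.03
G0 X150.36 Y77.93
M3 S525
G1 X119.48 Y131.42 F1979
G1 X57.72 Y131.42
G1 X26.84 Y77.93
G1 X57.72 Y24.44
G1 X119.48 Y24.44
G1 X150.36 Y77.93
G0 X244.73 Y236.85
M3 S525
G1 X209.26 Y138.57 F1979
G1 X269.44 Y53.22
G1 X244.73 Y236.85
M5
G0 X0.00 Y0.00

viewBox `0 0 316.39 277.50` with mm width/height → 1 unit = 1 mm. Flip: y_m = 277.50 − y_svg.

**Shape 1** — `<path>` open polyline, stroke `#0000ff` → score (S525, F1979). Machine vertices: (129.01,81.91) → (244.29,220.76) → (64.51,51.63). Open path.

**Shape 2** — `<path>` regular polygon, stroke `#0000ff` → score (S525, F1979). Machine vertices: (60.56,77.59) → (34.00,99.45) → (55.86,126.01) → (82.42,104.15) → (60.56,77.59). Closed: final G1 returns to the first vertex.

**Shape 3** — `<polygon>` regular polygon, stroke `#0000ff` → score (S525, F1979). Machine vertices: (167.93,224.03) → (209.10,255.98) → (241.05,214.81) → (199.88,182.86) → (167.93,224.03). Closed: final G1 returns to the first vertex.

**Shape 4** — `<circle>` circle, stroke `#0000ff` → score (S525, F1979). Machine vertices: (150.36,77.93) → (119.48,131.42) → (57.72,131.42) → (26.84,77.93) → (57.72,24.44) → (119.48,24.44) → (150.36,77.93). Closed: final G1 returns to the first vertex.

**Shape 5** — `<path>` closed polygon, stroke `#0000ff` → score (S525, F1979). Machine vertices: (244.73,236.85) → (209.26,138.57) → (269.44,53.22) → (244.73,236.85). Closed: final G1 returns to the first vertex.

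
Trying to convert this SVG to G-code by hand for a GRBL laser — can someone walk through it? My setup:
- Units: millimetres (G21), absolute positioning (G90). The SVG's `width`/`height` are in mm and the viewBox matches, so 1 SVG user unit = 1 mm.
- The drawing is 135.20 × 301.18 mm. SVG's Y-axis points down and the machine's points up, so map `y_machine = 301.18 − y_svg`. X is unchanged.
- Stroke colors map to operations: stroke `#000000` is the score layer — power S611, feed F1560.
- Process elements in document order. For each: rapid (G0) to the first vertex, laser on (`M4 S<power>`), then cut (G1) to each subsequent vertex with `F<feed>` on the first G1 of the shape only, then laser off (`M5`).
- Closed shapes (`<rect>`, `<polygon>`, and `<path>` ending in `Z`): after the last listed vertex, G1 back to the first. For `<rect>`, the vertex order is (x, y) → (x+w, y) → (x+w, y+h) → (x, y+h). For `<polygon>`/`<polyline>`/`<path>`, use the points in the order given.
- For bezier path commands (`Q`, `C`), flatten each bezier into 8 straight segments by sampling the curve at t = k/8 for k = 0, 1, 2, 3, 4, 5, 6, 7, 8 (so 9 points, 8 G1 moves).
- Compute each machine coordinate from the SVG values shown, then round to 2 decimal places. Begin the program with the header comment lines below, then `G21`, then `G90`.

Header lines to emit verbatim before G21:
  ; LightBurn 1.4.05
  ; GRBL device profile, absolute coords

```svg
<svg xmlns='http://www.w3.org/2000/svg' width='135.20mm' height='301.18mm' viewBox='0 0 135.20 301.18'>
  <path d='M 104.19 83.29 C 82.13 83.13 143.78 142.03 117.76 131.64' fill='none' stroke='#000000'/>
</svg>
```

Since the viewBox matches the mm dimensions, user units are millimetres directly. The only transform is the Y-flip y_m = 301.18 − y_svg.

Shape 1 is a cubic bezier drawn with `<path>`. Its stroke #000000 means score at S611, F1560. After flipping Y the toolpath is (104.19,217.89) → (99.51,215.43) → (100.66,208.94) → (105.65,199.92) → (112.46,189.88) → (119.08,180.31) → (123.51,172.73) → (123.74,168.64) → (117.76,169.54).

; LightBurn 1.4.05
; GRBL device profile, absolute coords
G21
G90
G0 X104.19 Y217.89
M4 S611
G1 X99.51 Y215.43 F1560
G1 X100.66 Y208.94
G1 X105.65 Y199.92
G1 X112.46 Y189.88
G1 X119.08 Y180.31
G1 X123.51 Y172.73
G1 X123.74 Y168.64
G1 X117.76 Y169.54
M5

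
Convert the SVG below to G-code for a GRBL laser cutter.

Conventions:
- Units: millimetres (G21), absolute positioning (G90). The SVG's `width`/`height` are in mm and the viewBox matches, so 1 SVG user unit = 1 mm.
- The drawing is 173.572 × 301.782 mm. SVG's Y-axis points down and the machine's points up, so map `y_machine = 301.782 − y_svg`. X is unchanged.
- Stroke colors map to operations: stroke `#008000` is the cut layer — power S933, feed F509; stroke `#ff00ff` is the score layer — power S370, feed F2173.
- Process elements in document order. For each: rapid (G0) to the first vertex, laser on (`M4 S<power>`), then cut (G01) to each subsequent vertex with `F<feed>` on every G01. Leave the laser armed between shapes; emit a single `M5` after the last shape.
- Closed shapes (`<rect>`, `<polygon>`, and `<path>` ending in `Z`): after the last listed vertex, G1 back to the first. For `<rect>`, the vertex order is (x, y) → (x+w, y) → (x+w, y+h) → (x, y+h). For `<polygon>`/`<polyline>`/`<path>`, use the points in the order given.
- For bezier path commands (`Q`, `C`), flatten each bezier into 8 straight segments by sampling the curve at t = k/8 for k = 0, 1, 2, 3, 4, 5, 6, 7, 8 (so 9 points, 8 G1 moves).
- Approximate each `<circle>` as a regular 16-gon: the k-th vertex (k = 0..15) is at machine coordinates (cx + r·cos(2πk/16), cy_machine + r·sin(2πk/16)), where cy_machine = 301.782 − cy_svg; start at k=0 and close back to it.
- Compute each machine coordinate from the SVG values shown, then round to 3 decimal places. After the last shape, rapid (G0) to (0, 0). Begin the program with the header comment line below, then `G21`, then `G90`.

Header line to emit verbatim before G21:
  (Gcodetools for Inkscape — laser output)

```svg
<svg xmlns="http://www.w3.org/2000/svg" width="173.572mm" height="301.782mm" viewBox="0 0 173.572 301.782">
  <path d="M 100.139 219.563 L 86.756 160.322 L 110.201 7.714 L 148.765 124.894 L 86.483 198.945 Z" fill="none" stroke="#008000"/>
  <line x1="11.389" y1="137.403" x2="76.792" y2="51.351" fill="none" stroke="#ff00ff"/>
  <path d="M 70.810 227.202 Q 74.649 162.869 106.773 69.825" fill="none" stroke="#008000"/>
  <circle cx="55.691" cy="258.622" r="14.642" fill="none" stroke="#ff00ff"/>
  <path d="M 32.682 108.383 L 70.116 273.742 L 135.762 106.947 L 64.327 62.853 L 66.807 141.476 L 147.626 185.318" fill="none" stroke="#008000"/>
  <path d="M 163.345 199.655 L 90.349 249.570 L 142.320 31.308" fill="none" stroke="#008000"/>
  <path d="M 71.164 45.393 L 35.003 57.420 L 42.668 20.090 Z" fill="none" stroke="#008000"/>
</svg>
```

1 u = 1 mm; y_m = 301.782 − y.

[1] `<path>` closed polygon, #008000→cut S933 F509: (100.139,82.219) → (86.756,141.460) → (110.201,294.068) → (148.765,176.888) → (86.483,102.837) → (100.139,82.219) (closed)

[2] `<line>` line segment, #ff00ff→score S370 F2173: (11.389,164.379) → (76.792,250.431)

[3] `<path>` quadratic bezier, #008000→cut S933 F509: (70.810,74.580) → (72.212,91.112) → (74.497,108.541) → (77.667,126.867) → (81.720,146.091) → (86.658,166.211) → (92.479,187.229) → (99.184,209.145) → (106.773,231.957)

[4] `<circle>` circle, #ff00ff→score S370 F2173: (70.333,43.160) → (69.218,48.763) → (66.044,53.513) → (61.294,56.687) → (55.691,57.802) → (50.088,56.687) → (45.338,53.513) → (42.164,48.763) → (41.049,43.160) → (42.164,37.557) → (45.338,32.807) → (50.088,29.633) → (55.691,28.518) → (61.294,29.633) → (66.044,32.807) → (69.218,37.557) → (70.333,43.160) (closed)

[5] `<path>` open polyline, #008000→cut S933 F509: (32.682,193.399) → (70.116,28.040) → (135.762,194.835) → (64.327,238.929) → (66.807,160.306) → (147.626,116.464)

[6] `<path>` open polyline, #008000→cut S933 F509: (163.345,102.127) → (90.349,52.212) → (142.320,270.474)

[7] `<path>` regular polygon, #008000→cut S933 F509: (71.164,256.389) → (35.003,244.362) → (42.668,281.692) → (71.164,256.389) (closed)

(Gcodetools for Inkscape — laser output)
G21
G90
G0 X100.139 Y82.219
M4 S933
G01 X86.756 Y141.460 F509
G01 X110.201 Y294.068 F509
G01 X148.765 Y176.888 F509
G01 X86.483 Y102.837 F509
G01 X100.139 Y82.219 F509
G0 X11.389 Y164.379
M4 S370
G01 X76.792 Y250.431 F2173
G0 X70.810 Y74.580
M4 S933
G01 X72.212 Y91.112 F509
G01 X74.497 Y108.541 F509
G01 X77.667 Y126.867 F509
G01 X81.720 Y146.091 F509
G01 X86.658 Y166.211 F509
G01 X92.479 Y187.229 F509
G01 X99.184 Y209.145 F509
G01 X106.773 Y231.957 F509
G0 X70.333 Y43.160
M4 S370
G01 X69.218 Y48.763 F2173
G01 X66.044 Y53.513 F2173
G01 X61.294 Y56.687 F2173
G01 X55.691 Y57.802 F2173
G01 X50.088 Y56.687 F2173
G01 X45.338 Y53.513 F2173
G01 X42.164 Y48.763 F2173
G01 X41.049 Y43.160 F2173
G01 X42.164 Y37.557 F2173
G01 X45.338 Y32.807 F2173
G01 X50.088 Y29.633 F2173
G01 X55.691 Y28.518 F2173
G01 X61.294 Y29.633 F2173
G01 X66.044 Y32.807 F2173
G01 X69.218 Y37.557 F2173
G01 X70.333 Y43.160 F2173
G0 X32.682 Y193.399
M4 S933
G01 X70.116 Y28.040 F509
G01 X135.762 Y194.835 F509
G01 X64.327 Y238.929 F509
G01 X66.807 Y160.306 F509
G01 X147.626 Y116.464 F509
G0 X163.345 Y102.127
M4 S933
G01 X90.349 Y52.212 F509
G01 X142.320 Y270.474 F509
G0 X71.164 Y256.389
M4 S933
G01 X35.003 Y244.362 F509
G01 X42.668 Y281.692 F509
G01 X71.164 Y256.389 F509
M5
G0 X0.000 Y0.000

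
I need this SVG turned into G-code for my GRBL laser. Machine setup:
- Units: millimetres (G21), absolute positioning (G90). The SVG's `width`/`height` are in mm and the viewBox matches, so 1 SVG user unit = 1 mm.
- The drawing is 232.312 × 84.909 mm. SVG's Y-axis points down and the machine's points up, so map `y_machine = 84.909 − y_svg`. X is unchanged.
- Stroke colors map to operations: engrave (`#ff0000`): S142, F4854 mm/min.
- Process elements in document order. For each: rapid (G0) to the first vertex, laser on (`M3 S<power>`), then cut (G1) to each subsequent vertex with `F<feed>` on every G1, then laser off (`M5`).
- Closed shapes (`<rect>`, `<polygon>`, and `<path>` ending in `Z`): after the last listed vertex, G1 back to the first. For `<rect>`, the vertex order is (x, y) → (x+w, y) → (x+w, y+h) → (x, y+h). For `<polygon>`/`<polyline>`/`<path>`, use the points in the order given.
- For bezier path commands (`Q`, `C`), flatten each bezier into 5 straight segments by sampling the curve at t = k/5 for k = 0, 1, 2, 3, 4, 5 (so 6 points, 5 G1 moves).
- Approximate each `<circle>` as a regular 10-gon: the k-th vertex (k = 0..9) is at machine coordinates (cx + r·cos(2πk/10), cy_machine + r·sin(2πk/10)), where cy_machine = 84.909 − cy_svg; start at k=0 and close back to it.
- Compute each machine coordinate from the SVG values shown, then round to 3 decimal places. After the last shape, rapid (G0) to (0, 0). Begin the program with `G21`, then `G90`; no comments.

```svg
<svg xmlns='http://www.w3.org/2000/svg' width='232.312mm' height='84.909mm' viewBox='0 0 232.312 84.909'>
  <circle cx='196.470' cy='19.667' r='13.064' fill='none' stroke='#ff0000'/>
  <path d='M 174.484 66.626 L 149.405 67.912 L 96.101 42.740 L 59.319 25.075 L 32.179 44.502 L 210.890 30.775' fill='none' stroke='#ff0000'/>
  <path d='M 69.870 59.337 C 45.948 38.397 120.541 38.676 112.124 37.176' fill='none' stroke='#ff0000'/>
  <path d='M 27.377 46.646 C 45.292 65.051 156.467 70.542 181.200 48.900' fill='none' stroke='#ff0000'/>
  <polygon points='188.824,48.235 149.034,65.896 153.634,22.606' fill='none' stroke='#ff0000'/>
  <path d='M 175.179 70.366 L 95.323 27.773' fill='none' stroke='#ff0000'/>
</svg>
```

1 u = 1 mm; y_m = 84.909 − y.

[1] `<circle>` circle, #ff0000→engrave S142 F4854: (209.534,65.242) → (207.039,72.921) → (200.507,77.667) → (192.433,77.667) → (185.901,72.921) → (183.406,65.242) → (185.901,57.563) → (192.433,52.817) → (200.507,52.817) → (207.039,57.563) → (209.534,65.242) (closed)

[2] `<path>` open polyline, #ff0000→engrave S142 F4854: (174.484,18.283) → (149.405,16.997) → (96.101,42.169) → (59.319,59.834) → (32.179,40.407) → (210.890,54.134)

[3] `<path>` cubic bezier, #ff0000→engrave S142 F4854: (69.870,25.572) → (65.886,35.774) → (76.833,41.987) → (93.997,45.315) → (108.665,46.862) → (112.124,47.733)

[4] `<path>` cubic bezier, #ff0000→engrave S142 F4854: (27.377,38.263) → (47.880,28.883) → (82.139,23.286) → (121.529,22.152) → (157.425,26.166) → (181.200,36.009)

[5] `<polygon>` regular polygon, #ff0000→engrave S142 F4854: (188.824,36.674) → (149.034,19.013) → (153.634,62.303) → (188.824,36.674) (closed)

[6] `<path>` line segment, #ff0000→engrave S142 F4854: (175.179,14.543) → (95.323,57.136)

G21
G90
G0 X209.534 Y65.242
M3 S142
G1 X207.039 Y72.921 F4854
G1 X200.507 Y77.667 F4854
G1 X192.433 Y77.667 F4854
G1 X185.901 Y72.921 F4854
G1 X183.406 Y65.242 F4854
G1 X185.901 Y57.563 F4854
G1 X192.433 Y52.817 F4854
G1 X200.507 Y52.817 F4854
G1 X207.039 Y57.563 F4854
G1 X209.534 Y65.242 F4854
M5
G0 X174.484 Y18.283
M3 S142
G1 X149.405 Y16.997 F4854
G1 X96.101 Y42.169 F4854
G1 X59.319 Y59.834 F4854
G1 X32.179 Y40.407 F4854
G1 X210.890 Y54.134 F4854
M5
G0 X69.870 Y25.572
M3 S142
G1 X65.886 Y35.774 F4854
G1 X76.833 Y41.987 F4854
G1 X93.997 Y45.315 F4854
G1 X108.665 Y46.862 F4854
G1 X112.124 Y47.733 F4854
M5
G0 X27.377 Y38.263
M3 S142
G1 X47.880 Y28.883 F4854
G1 X82.139 Y23.286 F4854
G1 X121.529 Y22.152 F4854
G1 X157.425 Y26.166 F4854
G1 X181.200 Y36.009 F4854
M5
G0 X188.824 Y36.674
M3 S142
G1 X149.034 Y19.013 F4854
G1 X153.634 Y62.303 F4854
G1 X188.824 Y36.674 F4854
M5
G0 X175.179 Y14.543
M3 S142
G1 X95.323 Y57.136 F4854
M5
G0 X0.000 Y0.000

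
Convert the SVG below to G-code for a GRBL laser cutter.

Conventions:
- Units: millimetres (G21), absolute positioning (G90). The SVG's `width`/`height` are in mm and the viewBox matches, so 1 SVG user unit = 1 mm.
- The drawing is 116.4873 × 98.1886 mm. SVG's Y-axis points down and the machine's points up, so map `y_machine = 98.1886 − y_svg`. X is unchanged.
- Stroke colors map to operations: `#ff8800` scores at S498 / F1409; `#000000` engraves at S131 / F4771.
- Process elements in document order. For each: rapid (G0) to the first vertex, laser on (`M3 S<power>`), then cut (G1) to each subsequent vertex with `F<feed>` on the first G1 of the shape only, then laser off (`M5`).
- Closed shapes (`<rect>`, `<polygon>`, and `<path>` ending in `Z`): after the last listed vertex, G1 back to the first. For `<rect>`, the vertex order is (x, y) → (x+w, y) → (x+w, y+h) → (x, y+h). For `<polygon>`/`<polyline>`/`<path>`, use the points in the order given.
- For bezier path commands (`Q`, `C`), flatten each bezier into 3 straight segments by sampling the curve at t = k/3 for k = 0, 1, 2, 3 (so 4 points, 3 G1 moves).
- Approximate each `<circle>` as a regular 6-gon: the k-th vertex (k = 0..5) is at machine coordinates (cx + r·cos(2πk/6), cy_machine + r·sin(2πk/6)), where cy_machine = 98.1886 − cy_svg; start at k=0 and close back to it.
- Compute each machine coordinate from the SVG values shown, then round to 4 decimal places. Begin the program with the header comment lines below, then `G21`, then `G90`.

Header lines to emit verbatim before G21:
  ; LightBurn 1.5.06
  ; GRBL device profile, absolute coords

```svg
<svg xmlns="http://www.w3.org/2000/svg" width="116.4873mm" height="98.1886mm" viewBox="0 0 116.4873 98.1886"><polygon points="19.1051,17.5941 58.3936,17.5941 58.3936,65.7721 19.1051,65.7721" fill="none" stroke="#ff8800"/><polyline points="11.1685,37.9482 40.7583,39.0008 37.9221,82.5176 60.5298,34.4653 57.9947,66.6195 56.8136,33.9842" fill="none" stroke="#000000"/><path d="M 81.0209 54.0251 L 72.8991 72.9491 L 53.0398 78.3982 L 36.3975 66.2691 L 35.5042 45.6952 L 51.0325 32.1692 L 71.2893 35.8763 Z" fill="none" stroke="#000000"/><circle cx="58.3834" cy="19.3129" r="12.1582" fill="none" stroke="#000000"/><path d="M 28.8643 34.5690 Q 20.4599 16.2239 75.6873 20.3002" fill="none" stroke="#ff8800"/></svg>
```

Since the viewBox matches the mm dimensions, user units are millimetres directly. The only transform is the Y-flip y_m = 98.1886 − y_svg.

Shape 1 is a rectangle drawn with `<polygon>`. Its stroke #ff8800 means score at S498, F1409. After flipping Y the toolpath is (19.1051,80.5945) → (58.3936,80.5945) → (58.3936,32.4165) → (19.1051,32.4165) → (19.1051,80.5945), returning to the start.

Shape 2 is a open polyline drawn with `<polyline>`. Its stroke #000000 means engrave at S131, F4771. After flipping Y the toolpath is (11.1685,60.2404) → (40.7583,59.1878) → (37.9221,15.6710) → (60.5298,63.7233) → (57.9947,31.5691) → (56.8136,64.2044).

Shape 3 is a regular polygon drawn with `<path>`. Its stroke #000000 means engrave at S131, F4771. After flipping Y the toolpath is (81.0209,44.1635) → (72.8991,25.2395) → (53.0398,19.7904) → (36.3975,31.9195) → (35.5042,52.4934) → (51.0325,66.0194) → (71.2893,62.3123) → (81.0209,44.1635), returning to the start.

Shape 4 is a circle drawn with `<circle>`. Its stroke #000000 means engrave at S131, F4771. After flipping Y the toolpath is (70.5416,78.8757) → (64.4625,89.4050) → (52.3043,89.4050) → (46.2252,78.8757) → (52.3043,68.3464) → (64.4625,68.3464) → (70.5416,78.8757), returning to the start.

Shape 5 is a quadratic bezier drawn with `<path>`. Its stroke #ff8800 means score at S498, F1409. After flipping Y the toolpath is (28.8643,63.6196) → (30.3316,73.3584) → (45.9392,78.1147) → (75.6873,77.8884).

; LightBurn 1.5.06
; GRBL device profile, absolute coords
G21
G90
G0 X19.1051 Y80.5945
M3 S498
G1 X58.3936 Y80.5945 F1409
G1 X58.3936 Y32.4165
G1 X19.1051 Y32.4165
G1 X19.1051 Y80.5945
M5
G0 X11.1685 Y60.2404
M3 S131
G1 X40.7583 Y59.1878 F4771
G1 X37.9221 Y15.6710
G1 X60.5298 Y63.7233
G1 X57.9947 Y31.5691
G1 X56.8136 Y64.2044
M5
G0 X81.0209 Y44.1635
M3 S131
G1 X72.8991 Y25.2395 F4771
G1 X53.0398 Y19.7904
G1 X36.3975 Y31.9195
G1 X35.5042 Y52.4934
G1 X51.0325 Y66.0194
G1 X71.2893 Y62.3123
G1 X81.0209 Y44.1635
M5
G0 X70.5416 Y78.8757
M3 S131
G1 X64.4625 Y89.4050 F4771
G1 X52.3043 Y89.4050
G1 X46.2252 Y78.8757
G1 X52.3043 Y68.3464
G1 X64.4625 Y68.3464
G1 X70.5416 Y78.8757
M5
G0 X28.8643 Y63.6196
M3 S498
G1 X30.3316 Y73.3584 F1409
G1 X45.9392 Y78.1147
G1 X75.6873 Y77.8884
M5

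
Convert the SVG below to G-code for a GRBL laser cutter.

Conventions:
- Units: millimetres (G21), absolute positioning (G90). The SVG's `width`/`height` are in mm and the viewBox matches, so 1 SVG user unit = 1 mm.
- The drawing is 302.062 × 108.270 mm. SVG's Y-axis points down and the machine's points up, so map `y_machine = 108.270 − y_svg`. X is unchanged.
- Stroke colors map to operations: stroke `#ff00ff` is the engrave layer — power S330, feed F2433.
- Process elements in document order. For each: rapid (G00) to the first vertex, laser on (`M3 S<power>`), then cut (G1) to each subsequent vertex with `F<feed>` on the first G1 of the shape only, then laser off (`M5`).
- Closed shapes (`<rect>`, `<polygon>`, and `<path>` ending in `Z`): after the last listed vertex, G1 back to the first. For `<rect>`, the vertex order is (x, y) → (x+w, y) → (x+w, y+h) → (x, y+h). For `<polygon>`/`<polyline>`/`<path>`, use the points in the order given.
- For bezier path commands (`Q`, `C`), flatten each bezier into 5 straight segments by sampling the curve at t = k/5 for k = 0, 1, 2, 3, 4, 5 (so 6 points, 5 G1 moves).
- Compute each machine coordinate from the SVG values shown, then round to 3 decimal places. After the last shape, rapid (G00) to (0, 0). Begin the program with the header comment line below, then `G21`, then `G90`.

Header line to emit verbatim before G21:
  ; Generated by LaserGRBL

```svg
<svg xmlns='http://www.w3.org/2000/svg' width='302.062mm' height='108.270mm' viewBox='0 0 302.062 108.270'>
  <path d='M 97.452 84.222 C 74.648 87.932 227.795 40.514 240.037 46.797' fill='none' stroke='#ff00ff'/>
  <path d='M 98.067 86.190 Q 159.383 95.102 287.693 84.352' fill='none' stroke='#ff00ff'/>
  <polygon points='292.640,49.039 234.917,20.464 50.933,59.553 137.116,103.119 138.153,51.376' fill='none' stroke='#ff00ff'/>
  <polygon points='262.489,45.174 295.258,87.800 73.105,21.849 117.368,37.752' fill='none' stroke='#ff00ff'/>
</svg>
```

; Generated by LaserGRBL
G21
G90
G00 X97.452 Y24.048
M3 S330
G1 X102.349 Y27.119 F2433
G1 X134.265 Y37.428
G1 X177.991 Y49.945
G1 X218.318 Y59.637
G1 X240.037 Y61.473
M5
G00 X98.067 Y22.080
M3 S330
G1 X125.273 Y19.302 F2433
G1 X157.839 Y18.096
G1 X195.764 Y18.464
G1 X239.049 Y20.404
G1 X287.693 Y23.918
M5
G00 X292.640 Y59.231
M3 S330
G1 X234.917 Y87.806 F2433
G1 X50.933 Y48.717
G1 X137.116 Y5.151
G1 X138.153 Y56.894
G1 X292.640 Y59.231
M5
G00 X262.489 Y63.096
M3 S330
G1 X295.258 Y20.470 F2433
G1 X73.105 Y86.421
G1 X117.368 Y70.518
G1 X262.489 Y63.096
M5
G00 X0.000 Y0.000

1 u = 1 mm; y_m = 108.270 − y.

[1] `<path>` cubic bezier, #ff00ff→engrave S330 F2433: (97.452,24.048) → (102.349,27.119) → (134.265,37.428) → (177.991,49.945) → (218.318,59.637) → (240.037,61.473)

[2] `<path>` quadratic bezier, #ff00ff→engrave S330 F2433: (98.067,22.080) → (125.273,19.302) → (157.839,18.096) → (195.764,18.464) → (239.049,20.404) → (287.693,23.918)

[3] `<polygon>` closed polygon, #ff00ff→engrave S330 F2433: (292.640,59.231) → (234.917,87.806) → (50.933,48.717) → (137.116,5.151) → (138.153,56.894) → (292.640,59.231) (closed)

[4] `<polygon>` closed polygon, #ff00ff→engrave S330 F2433: (262.489,63.096) → (295.258,20.470) → (73.105,86.421) → (117.368,70.518) → (262.489,63.096) (closed)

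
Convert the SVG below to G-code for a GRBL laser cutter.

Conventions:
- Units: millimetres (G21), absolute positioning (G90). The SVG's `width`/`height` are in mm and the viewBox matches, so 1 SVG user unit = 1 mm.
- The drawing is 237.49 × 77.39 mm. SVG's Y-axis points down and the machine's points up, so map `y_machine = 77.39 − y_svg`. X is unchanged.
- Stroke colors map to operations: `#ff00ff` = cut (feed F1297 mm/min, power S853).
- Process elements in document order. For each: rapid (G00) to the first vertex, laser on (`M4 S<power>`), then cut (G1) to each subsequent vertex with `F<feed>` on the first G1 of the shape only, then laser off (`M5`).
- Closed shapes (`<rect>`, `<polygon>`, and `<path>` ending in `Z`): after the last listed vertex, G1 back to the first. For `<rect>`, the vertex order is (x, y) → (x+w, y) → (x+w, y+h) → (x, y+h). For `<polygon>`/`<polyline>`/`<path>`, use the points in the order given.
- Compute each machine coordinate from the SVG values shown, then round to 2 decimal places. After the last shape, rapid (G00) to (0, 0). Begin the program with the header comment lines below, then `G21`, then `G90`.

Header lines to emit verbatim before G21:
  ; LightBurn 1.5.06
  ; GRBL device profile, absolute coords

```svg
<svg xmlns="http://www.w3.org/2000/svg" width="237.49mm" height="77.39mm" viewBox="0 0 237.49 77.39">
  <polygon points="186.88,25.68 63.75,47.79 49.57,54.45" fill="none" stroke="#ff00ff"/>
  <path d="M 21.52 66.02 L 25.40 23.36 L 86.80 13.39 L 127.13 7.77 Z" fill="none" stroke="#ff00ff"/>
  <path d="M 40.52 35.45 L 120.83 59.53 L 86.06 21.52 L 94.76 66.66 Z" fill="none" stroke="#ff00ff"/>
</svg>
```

viewBox `0 0 237.49 77.39` with mm width/height → 1 unit = 1 mm. Flip: y_m = 77.39 − y_svg.

**Shape 1** — `<polygon>` closed polygon, stroke `#ff00ff` → cut (S853, F1297). Machine vertices: (186.88,51.71) → (63.75,29.60) → (49.57,22.94) → (186.88,51.71). Closed: final G1 returns to the first vertex.

**Shape 2** — `<path>` closed polygon, stroke `#ff00ff` → cut (S853, F1297). Machine vertices: (21.52,11.37) → (25.40,54.03) → (86.80,64.00) → (127.13,69.62) → (21.52,11.37). Closed: final G1 returns to the first vertex.

**Shape 3** — `<path>` closed polygon, stroke `#ff00ff` → cut (S853, F1297). Machine vertices: (40.52,41.94) → (120.83,17.86) → (86.06,55.87) → (94.76,10.73) → (40.52,41.94). Closed: final G1 returns to the first vertex.

; LightBurn 1.5.06
; GRBL device profile, absolute coords
G21
G90
G00 X186.88 Y51.71
M4 S853
G1 X63.75 Y29.60 F1297
G1 X49.57 Y22.94
G1 X186.88 Y51.71
M5
G00 X21.52 Y11.37
M4 S853
G1 X25.40 Y54.03 F1297
G1 X86.80 Y64.00
G1 X127.13 Y69.62
G1 X21.52 Y11.37
M5
G00 X40.52 Y41.94
M4 S853
G1 X120.83 Y17.86 F1297
G1 X86.06 Y55.87
G1 X94.76 Y10.73
G1 X40.52 Y41.94
M5
G00 X0.00 Y0.00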